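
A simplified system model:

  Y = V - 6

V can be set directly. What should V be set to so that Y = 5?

Solve V - 6 = 5: V = (5 + 6) / 1 = 11.

V = 11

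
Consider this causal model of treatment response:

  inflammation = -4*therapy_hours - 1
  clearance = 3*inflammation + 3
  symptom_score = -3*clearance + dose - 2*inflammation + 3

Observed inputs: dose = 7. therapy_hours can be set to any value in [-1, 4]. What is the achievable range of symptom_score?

Substituting into the clearance equation gives clearance = -12*therapy_hours.
So symptom_score = 44*therapy_hours + 12.
Linear in therapy_hours, so extremes are at the endpoints: therapy_hours = -1 gives symptom_score = -32; therapy_hours = 4 gives symptom_score = 188.

-32 to 188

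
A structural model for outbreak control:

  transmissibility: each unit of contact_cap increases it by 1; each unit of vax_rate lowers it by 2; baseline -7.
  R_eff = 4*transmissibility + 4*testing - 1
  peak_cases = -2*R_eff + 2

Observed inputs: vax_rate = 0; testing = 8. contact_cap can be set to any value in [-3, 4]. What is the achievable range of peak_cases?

Substituting into the transmissibility equation gives transmissibility = contact_cap - 7.
Substituting into the R_eff equation gives R_eff = 4*contact_cap + 3.
So peak_cases = -8*contact_cap - 4.
Linear in contact_cap, so extremes are at the endpoints: contact_cap = -3 gives peak_cases = 20; contact_cap = 4 gives peak_cases = -36.

-36 to 20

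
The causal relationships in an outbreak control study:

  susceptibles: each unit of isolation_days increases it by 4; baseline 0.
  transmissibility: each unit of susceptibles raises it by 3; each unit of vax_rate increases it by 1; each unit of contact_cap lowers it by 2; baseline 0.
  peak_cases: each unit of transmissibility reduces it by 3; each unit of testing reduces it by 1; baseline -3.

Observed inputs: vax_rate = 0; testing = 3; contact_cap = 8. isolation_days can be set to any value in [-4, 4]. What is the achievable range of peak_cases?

-102 to 186

Substituting into the transmissibility equation gives transmissibility = 12*isolation_days - 16.
This gives peak_cases = -36*isolation_days + 42.
Linear in isolation_days, so extremes are at the endpoints: isolation_days = -4 gives peak_cases = 186; isolation_days = 4 gives peak_cases = -102.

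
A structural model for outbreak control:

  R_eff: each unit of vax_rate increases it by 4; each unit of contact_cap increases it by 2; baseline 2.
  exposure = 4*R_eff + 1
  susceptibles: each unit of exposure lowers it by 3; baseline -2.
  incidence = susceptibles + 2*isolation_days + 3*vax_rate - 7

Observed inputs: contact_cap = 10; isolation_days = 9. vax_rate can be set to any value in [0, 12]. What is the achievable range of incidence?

-798 to -258

Substituting into the R_eff equation gives R_eff = 4*vax_rate + 22.
Substituting into the exposure equation gives exposure = 16*vax_rate + 89.
susceptibles becomes -48*vax_rate - 269.
Substituting into the incidence equation gives incidence = -45*vax_rate - 258.
Linear in vax_rate, so extremes are at the endpoints: vax_rate = 0 gives incidence = -258; vax_rate = 12 gives incidence = -798.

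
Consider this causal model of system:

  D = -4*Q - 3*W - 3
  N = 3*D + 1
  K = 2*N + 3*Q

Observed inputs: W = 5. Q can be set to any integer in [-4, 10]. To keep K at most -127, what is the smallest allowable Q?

Q = 1

Substituting into the D equation gives D = -4*Q - 18.
This gives N = -12*Q - 53.
Substituting into the K equation gives K = -21*Q - 106.
Require -21*Q - 106 ≤ -127, so Q ≥ 1.
The smallest integer in [-4, 10] satisfying this is 1.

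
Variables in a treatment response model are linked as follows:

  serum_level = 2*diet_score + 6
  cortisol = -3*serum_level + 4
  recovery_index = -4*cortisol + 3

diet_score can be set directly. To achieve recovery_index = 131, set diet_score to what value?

diet_score = 3

Substituting into the cortisol equation gives cortisol = -6*diet_score - 14.
This gives recovery_index = 24*diet_score + 59.
Solve 24*diet_score + 59 = 131: diet_score = (131 - 59) / 24 = 3.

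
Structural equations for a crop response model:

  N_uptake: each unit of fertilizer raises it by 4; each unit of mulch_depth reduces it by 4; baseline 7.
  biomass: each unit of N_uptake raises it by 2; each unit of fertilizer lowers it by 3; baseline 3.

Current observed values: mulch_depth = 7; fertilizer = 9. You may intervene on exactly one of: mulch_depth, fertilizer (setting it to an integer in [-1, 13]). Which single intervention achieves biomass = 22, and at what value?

set mulch_depth = 5

Intervening on mulch_depth: with other inputs at their observed values, biomass = -8*mulch_depth + 62. Solving for 22 gives mulch_depth = 5, within [-1, 13].
Intervening on fertilizer: biomass = 5*fertilizer - 39. Reaching 22 requires fertilizer = 61/5, not an integer.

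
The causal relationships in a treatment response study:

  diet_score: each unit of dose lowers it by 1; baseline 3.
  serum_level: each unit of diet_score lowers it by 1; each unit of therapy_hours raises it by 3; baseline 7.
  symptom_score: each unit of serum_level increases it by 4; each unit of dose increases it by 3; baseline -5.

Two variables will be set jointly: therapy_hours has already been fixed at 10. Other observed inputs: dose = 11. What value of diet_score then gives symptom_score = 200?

diet_score = -6

With therapy_hours held at 10:
Intervening on diet_score fixes its value directly, overriding its dependence on dose.
Substituting into the serum_level equation gives serum_level = -diet_score + 37.
symptom_score becomes -4*diet_score + 176.
Solve -4*diet_score + 176 = 200: diet_score = (200 - 176) / -4 = -6.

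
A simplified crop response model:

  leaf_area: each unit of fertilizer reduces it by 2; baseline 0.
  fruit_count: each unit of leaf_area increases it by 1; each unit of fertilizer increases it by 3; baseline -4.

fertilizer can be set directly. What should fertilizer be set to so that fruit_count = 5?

Substituting into the fruit_count equation gives fruit_count = fertilizer - 4.
Solve fertilizer - 4 = 5: fertilizer = (5 + 4) / 1 = 9.

fertilizer = 9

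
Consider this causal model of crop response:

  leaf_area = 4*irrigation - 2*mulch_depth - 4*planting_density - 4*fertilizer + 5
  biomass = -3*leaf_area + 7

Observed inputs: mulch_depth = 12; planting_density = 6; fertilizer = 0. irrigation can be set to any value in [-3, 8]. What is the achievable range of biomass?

Substituting into the leaf_area equation gives leaf_area = 4*irrigation - 43.
biomass becomes -12*irrigation + 136.
Linear in irrigation, so extremes are at the endpoints: irrigation = -3 gives biomass = 172; irrigation = 8 gives biomass = 40.

40 to 172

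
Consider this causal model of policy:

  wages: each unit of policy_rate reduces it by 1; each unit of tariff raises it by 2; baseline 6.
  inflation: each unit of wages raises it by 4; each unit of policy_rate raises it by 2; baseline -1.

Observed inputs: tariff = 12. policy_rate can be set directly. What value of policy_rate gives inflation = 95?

Substituting into the wages equation gives wages = -policy_rate + 30.
inflation becomes -2*policy_rate + 119.
Solve -2*policy_rate + 119 = 95: policy_rate = (95 - 119) / -2 = 12.

policy_rate = 12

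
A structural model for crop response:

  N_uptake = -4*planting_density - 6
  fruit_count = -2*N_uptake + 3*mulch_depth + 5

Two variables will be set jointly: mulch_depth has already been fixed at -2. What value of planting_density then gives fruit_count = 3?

With mulch_depth held at -2:
Substituting into the fruit_count equation gives fruit_count = 8*planting_density + 11.
Solve 8*planting_density + 11 = 3: planting_density = (3 - 11) / 8 = -1.

planting_density = -1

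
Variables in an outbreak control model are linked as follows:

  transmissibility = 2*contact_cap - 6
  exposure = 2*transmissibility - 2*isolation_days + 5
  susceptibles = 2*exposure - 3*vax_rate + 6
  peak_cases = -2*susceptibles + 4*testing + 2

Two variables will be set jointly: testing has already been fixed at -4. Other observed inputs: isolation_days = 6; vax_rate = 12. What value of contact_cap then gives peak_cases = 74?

contact_cap = 3

With testing held at -4:
Substituting into the exposure equation gives exposure = 4*contact_cap - 19.
susceptibles becomes 8*contact_cap - 68.
This gives peak_cases = -16*contact_cap + 122.
Solve -16*contact_cap + 122 = 74: contact_cap = (74 - 122) / -16 = 3.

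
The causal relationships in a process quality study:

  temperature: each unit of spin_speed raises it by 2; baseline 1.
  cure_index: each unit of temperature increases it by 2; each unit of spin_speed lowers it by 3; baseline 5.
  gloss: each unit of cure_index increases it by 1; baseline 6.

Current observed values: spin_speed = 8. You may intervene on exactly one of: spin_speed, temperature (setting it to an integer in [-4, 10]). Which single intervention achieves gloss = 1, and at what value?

set temperature = 7

Intervening on spin_speed: gloss = spin_speed + 13. Reaching 1 requires spin_speed = -12, outside [-4, 10].
Intervening on temperature: with other inputs at their observed values, gloss = 2*temperature - 13. Solving for 1 gives temperature = 7, within [-4, 10].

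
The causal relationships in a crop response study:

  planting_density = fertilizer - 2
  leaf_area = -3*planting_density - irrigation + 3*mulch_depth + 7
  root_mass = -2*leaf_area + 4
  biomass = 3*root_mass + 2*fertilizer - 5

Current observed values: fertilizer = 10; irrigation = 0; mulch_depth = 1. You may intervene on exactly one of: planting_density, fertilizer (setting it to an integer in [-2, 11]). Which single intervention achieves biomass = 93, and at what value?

set planting_density = 7

Intervening on planting_density: with other inputs at their observed values, biomass = 18*planting_density - 33. Solving for 93 gives planting_density = 7, within [-2, 11].
Intervening on fertilizer: biomass = 20*fertilizer - 89. Reaching 93 requires fertilizer = 91/10, not an integer.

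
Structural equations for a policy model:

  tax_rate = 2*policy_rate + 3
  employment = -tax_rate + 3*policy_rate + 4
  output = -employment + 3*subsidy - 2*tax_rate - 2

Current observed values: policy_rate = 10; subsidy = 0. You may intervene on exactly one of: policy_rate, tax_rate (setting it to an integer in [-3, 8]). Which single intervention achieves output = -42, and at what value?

Intervening on policy_rate: output = -5*policy_rate - 9. Reaching -42 requires policy_rate = 33/5, not an integer.
Intervening on tax_rate: with other inputs at their observed values, output = -tax_rate - 36. Solving for -42 gives tax_rate = 6, within [-3, 8].

set tax_rate = 6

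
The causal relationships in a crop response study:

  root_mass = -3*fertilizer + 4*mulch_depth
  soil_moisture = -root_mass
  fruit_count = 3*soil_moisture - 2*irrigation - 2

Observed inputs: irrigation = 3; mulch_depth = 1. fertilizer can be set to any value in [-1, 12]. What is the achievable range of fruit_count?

Substituting into the root_mass equation gives root_mass = -3*fertilizer + 4.
So soil_moisture = 3*fertilizer - 4.
fruit_count becomes 9*fertilizer - 20.
Linear in fertilizer, so extremes are at the endpoints: fertilizer = -1 gives fruit_count = -29; fertilizer = 12 gives fruit_count = 88.

-29 to 88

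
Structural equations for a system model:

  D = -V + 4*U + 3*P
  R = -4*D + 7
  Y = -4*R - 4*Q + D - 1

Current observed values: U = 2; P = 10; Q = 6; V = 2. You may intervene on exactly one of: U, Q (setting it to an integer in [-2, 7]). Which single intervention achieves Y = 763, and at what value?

set U = 5

Intervening on U: with other inputs at their observed values, Y = 68*U + 423. Solving for 763 gives U = 5, within [-2, 7].
Intervening on Q: Y = -4*Q + 583. Reaching 763 requires Q = -45, outside [-2, 7].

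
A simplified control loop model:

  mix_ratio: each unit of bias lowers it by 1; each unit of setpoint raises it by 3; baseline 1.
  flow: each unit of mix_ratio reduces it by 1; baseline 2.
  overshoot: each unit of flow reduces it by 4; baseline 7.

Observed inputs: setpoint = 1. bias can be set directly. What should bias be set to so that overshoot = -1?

bias = 4

Substituting into the mix_ratio equation gives mix_ratio = -bias + 4.
flow becomes bias - 2.
overshoot becomes -4*bias + 15.
Solve -4*bias + 15 = -1: bias = (-1 - 15) / -4 = 4.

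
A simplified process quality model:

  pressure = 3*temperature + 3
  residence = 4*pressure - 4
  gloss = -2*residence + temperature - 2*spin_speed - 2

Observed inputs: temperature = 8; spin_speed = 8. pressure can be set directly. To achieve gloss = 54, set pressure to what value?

Intervening on pressure fixes its value directly, overriding its dependence on temperature.
Substituting into the gloss equation gives gloss = -8*pressure - 2.
Solve -8*pressure - 2 = 54: pressure = (54 + 2) / -8 = -7.

pressure = -7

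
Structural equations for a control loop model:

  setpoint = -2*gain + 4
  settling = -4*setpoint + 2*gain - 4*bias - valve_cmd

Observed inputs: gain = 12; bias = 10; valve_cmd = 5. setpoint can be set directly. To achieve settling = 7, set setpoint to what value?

Intervening on setpoint fixes its value directly, overriding its dependence on gain.
Substituting into the settling equation gives settling = -4*setpoint - 21.
Solve -4*setpoint - 21 = 7: setpoint = (7 + 21) / -4 = -7.

setpoint = -7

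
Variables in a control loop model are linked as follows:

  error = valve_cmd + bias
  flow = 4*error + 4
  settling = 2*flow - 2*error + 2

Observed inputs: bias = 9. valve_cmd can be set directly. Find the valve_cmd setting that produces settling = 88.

valve_cmd = 4

Substituting into the error equation gives error = valve_cmd + 9.
Substituting into the flow equation gives flow = 4*valve_cmd + 40.
Substituting into the settling equation gives settling = 6*valve_cmd + 64.
Solve 6*valve_cmd + 64 = 88: valve_cmd = (88 - 64) / 6 = 4.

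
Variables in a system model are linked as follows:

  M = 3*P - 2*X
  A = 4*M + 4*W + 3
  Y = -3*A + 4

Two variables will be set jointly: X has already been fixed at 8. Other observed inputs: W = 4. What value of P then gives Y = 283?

P = -4

With X held at 8:
Substituting into the M equation gives M = 3*P - 16.
Substituting into the A equation gives A = 12*P - 45.
Substituting into the Y equation gives Y = -36*P + 139.
Solve -36*P + 139 = 283: P = (283 - 139) / -36 = -4.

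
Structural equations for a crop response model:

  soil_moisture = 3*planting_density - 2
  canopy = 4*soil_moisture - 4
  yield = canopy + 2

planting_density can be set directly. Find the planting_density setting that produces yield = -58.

Substituting into the canopy equation gives canopy = 12*planting_density - 12.
This gives yield = 12*planting_density - 10.
Solve 12*planting_density - 10 = -58: planting_density = (-58 + 10) / 12 = -4.

planting_density = -4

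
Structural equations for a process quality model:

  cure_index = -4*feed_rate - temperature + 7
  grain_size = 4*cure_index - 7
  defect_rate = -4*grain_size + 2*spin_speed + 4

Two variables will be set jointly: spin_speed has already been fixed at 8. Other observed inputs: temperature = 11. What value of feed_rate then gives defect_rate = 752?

With spin_speed held at 8:
Substituting into the cure_index equation gives cure_index = -4*feed_rate - 4.
Substituting into the grain_size equation gives grain_size = -16*feed_rate - 23.
Substituting into the defect_rate equation gives defect_rate = 64*feed_rate + 112.
Solve 64*feed_rate + 112 = 752: feed_rate = (752 - 112) / 64 = 10.

feed_rate = 10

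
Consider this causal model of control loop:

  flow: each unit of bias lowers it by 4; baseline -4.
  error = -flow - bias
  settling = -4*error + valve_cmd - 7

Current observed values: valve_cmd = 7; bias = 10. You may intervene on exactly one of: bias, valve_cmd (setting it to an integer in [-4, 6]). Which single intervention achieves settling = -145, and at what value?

set valve_cmd = -2

Intervening on bias: settling = -12*bias - 16. Reaching -145 requires bias = 43/4, not an integer.
Intervening on valve_cmd: with other inputs at their observed values, settling = valve_cmd - 143. Solving for -145 gives valve_cmd = -2, within [-4, 6].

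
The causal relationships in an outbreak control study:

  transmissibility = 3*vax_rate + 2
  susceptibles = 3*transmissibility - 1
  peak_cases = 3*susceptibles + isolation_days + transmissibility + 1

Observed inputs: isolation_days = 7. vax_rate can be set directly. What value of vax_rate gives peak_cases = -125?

vax_rate = -5

Substituting into the susceptibles equation gives susceptibles = 9*vax_rate + 5.
So peak_cases = 30*vax_rate + 25.
Solve 30*vax_rate + 25 = -125: vax_rate = (-125 - 25) / 30 = -5.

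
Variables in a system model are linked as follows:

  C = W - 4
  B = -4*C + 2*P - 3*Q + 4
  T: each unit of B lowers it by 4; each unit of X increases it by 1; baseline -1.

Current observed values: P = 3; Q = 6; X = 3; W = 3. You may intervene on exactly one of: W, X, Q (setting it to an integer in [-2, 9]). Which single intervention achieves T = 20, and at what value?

Intervening on W: T = 16*W - 30. Reaching 20 requires W = 25/8, not an integer.
Intervening on X: with other inputs at their observed values, T = X + 15. Solving for 20 gives X = 5, within [-2, 9].
Intervening on Q: T = 12*Q - 54. Reaching 20 requires Q = 37/6, not an integer.

set X = 5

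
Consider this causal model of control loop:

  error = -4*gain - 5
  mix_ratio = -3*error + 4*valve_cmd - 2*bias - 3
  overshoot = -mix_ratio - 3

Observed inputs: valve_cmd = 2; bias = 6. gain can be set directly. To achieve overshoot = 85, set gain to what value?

Substituting into the mix_ratio equation gives mix_ratio = 12*gain + 8.
overshoot becomes -12*gain - 11.
Solve -12*gain - 11 = 85: gain = (85 + 11) / -12 = -8.

gain = -8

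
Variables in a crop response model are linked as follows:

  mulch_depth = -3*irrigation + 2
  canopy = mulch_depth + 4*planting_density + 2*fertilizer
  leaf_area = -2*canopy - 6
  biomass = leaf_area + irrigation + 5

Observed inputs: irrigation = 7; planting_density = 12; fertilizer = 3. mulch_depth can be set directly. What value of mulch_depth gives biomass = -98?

mulch_depth = -2

Intervening on mulch_depth fixes its value directly, overriding its dependence on irrigation.
Substituting into the canopy equation gives canopy = mulch_depth + 54.
Substituting into the leaf_area equation gives leaf_area = -2*mulch_depth - 114.
biomass becomes -2*mulch_depth - 102.
Solve -2*mulch_depth - 102 = -98: mulch_depth = (-98 + 102) / -2 = -2.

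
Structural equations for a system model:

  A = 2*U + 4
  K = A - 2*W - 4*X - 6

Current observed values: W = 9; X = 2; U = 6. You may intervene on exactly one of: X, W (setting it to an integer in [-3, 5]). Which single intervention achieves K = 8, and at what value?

Intervening on X: K = -4*X - 8. Reaching 8 requires X = -4, outside [-3, 5].
Intervening on W: with other inputs at their observed values, K = -2*W + 2. Solving for 8 gives W = -3, within [-3, 5].

set W = -3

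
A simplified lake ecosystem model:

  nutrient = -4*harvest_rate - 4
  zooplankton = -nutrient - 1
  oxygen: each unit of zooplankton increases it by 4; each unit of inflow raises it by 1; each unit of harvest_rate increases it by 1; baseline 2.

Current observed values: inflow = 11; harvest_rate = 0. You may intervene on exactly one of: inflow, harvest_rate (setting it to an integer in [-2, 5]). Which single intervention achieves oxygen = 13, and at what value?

set inflow = -1

Intervening on inflow: with other inputs at their observed values, oxygen = inflow + 14. Solving for 13 gives inflow = -1, within [-2, 5].
Intervening on harvest_rate: oxygen = 17*harvest_rate + 25. Reaching 13 requires harvest_rate = -12/17, not an integer.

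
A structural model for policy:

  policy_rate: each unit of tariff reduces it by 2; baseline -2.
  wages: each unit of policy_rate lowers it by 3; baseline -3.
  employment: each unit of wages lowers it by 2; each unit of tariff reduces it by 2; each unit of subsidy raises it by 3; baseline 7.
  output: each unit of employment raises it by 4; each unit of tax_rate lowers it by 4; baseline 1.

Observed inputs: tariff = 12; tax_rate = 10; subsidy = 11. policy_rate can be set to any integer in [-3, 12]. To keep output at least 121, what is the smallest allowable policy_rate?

policy_rate = 3

Intervening on policy_rate fixes its value directly, overriding its dependence on tariff.
Substituting into the employment equation gives employment = 6*policy_rate + 22.
output becomes 24*policy_rate + 49.
Require 24*policy_rate + 49 ≥ 121, so policy_rate ≥ 3.
The smallest integer in [-3, 12] satisfying this is 3.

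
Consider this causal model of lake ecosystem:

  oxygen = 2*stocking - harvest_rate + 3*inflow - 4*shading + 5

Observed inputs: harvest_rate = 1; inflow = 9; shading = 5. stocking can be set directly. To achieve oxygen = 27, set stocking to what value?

stocking = 8

Substituting into the oxygen equation gives oxygen = 2*stocking + 11.
Solve 2*stocking + 11 = 27: stocking = (27 - 11) / 2 = 8.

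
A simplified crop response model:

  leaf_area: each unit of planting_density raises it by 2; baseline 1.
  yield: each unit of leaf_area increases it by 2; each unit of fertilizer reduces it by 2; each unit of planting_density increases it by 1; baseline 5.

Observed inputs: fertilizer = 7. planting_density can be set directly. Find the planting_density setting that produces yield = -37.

planting_density = -6

Substituting into the yield equation gives yield = 5*planting_density - 7.
Solve 5*planting_density - 7 = -37: planting_density = (-37 + 7) / 5 = -6.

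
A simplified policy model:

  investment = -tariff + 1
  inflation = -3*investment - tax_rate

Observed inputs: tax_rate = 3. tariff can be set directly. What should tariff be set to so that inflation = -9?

Substituting into the inflation equation gives inflation = 3*tariff - 6.
Solve 3*tariff - 6 = -9: tariff = (-9 + 6) / 3 = -1.

tariff = -1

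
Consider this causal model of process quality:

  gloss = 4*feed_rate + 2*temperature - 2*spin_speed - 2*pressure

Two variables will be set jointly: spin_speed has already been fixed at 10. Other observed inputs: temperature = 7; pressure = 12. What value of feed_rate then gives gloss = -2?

With spin_speed held at 10:
Substituting into the gloss equation gives gloss = 4*feed_rate - 30.
Solve 4*feed_rate - 30 = -2: feed_rate = (-2 + 30) / 4 = 7.

feed_rate = 7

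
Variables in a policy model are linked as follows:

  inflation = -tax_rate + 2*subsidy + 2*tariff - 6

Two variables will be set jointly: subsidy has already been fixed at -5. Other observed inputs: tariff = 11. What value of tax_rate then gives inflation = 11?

tax_rate = -5

With subsidy held at -5:
Substituting into the inflation equation gives inflation = -tax_rate + 6.
Solve -tax_rate + 6 = 11: tax_rate = (11 - 6) / -1 = -5.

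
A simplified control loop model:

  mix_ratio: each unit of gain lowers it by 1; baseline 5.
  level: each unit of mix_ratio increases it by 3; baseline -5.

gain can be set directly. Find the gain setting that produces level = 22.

Substituting into the level equation gives level = -3*gain + 10.
Solve -3*gain + 10 = 22: gain = (22 - 10) / -3 = -4.

gain = -4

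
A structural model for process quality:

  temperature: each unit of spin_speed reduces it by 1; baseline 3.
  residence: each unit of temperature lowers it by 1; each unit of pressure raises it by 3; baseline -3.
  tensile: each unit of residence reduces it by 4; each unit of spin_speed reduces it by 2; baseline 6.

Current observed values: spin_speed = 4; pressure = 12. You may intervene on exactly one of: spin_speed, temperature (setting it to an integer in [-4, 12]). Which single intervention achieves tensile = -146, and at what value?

set temperature = -3

Intervening on spin_speed: tensile = -6*spin_speed - 114. Reaching -146 requires spin_speed = 16/3, not an integer.
Intervening on temperature: with other inputs at their observed values, tensile = 4*temperature - 134. Solving for -146 gives temperature = -3, within [-4, 12].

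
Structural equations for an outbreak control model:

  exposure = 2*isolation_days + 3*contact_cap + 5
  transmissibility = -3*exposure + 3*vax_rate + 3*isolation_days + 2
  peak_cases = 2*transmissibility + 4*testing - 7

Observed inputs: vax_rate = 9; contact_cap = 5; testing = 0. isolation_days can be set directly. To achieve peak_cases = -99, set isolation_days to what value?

isolation_days = 5

Substituting into the exposure equation gives exposure = 2*isolation_days + 20.
transmissibility becomes -3*isolation_days - 31.
peak_cases becomes -6*isolation_days - 69.
Solve -6*isolation_days - 69 = -99: isolation_days = (-99 + 69) / -6 = 5.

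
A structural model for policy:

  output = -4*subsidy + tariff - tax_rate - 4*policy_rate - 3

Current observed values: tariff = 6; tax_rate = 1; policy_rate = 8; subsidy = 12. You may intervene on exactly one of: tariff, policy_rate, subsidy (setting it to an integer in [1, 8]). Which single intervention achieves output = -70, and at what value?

Intervening on tariff: output = tariff - 84. Reaching -70 requires tariff = 14, outside [1, 8].
Intervening on policy_rate: with other inputs at their observed values, output = -4*policy_rate - 46. Solving for -70 gives policy_rate = 6, within [1, 8].
Intervening on subsidy: output = -4*subsidy - 30. Reaching -70 requires subsidy = 10, outside [1, 8].

set policy_rate = 6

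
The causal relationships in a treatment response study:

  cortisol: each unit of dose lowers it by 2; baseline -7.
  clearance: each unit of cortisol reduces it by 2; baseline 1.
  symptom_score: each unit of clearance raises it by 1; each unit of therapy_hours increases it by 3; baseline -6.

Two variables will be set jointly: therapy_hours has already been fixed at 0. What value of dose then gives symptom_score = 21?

dose = 3

With therapy_hours held at 0:
Substituting into the clearance equation gives clearance = 4*dose + 15.
Substituting into the symptom_score equation gives symptom_score = 4*dose + 9.
Solve 4*dose + 9 = 21: dose = (21 - 9) / 4 = 3.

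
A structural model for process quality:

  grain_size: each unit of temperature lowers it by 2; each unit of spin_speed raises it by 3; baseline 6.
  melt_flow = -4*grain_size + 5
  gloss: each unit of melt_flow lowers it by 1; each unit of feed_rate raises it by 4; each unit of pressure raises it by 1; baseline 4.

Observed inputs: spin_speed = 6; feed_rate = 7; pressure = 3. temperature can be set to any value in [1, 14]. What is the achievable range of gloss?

14 to 118

Substituting into the grain_size equation gives grain_size = -2*temperature + 24.
melt_flow becomes 8*temperature - 91.
This gives gloss = -8*temperature + 126.
Linear in temperature, so extremes are at the endpoints: temperature = 1 gives gloss = 118; temperature = 14 gives gloss = 14.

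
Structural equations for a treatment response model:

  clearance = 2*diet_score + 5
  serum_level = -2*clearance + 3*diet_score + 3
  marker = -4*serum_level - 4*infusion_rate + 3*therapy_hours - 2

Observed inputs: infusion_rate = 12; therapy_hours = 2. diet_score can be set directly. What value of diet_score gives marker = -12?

diet_score = 1

Substituting into the serum_level equation gives serum_level = -diet_score - 7.
This gives marker = 4*diet_score - 16.
Solve 4*diet_score - 16 = -12: diet_score = (-12 + 16) / 4 = 1.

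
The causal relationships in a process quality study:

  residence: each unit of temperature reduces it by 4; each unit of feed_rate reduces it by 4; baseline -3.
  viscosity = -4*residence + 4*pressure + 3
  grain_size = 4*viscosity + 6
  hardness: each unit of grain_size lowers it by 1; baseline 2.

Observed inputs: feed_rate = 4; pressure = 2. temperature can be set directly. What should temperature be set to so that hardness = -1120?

temperature = 12

Substituting into the residence equation gives residence = -4*temperature - 19.
viscosity becomes 16*temperature + 87.
Substituting into the grain_size equation gives grain_size = 64*temperature + 354.
Substituting into the hardness equation gives hardness = -64*temperature - 352.
Solve -64*temperature - 352 = -1120: temperature = (-1120 + 352) / -64 = 12.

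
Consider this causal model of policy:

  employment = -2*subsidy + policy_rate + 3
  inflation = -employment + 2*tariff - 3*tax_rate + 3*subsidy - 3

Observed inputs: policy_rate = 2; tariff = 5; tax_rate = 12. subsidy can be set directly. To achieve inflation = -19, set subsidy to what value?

subsidy = 3

Substituting into the employment equation gives employment = -2*subsidy + 5.
Substituting into the inflation equation gives inflation = 5*subsidy - 34.
Solve 5*subsidy - 34 = -19: subsidy = (-19 + 34) / 5 = 3.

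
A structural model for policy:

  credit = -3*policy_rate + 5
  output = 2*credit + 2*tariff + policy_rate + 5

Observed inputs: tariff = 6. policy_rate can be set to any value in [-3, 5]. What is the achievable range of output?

Substituting into the output equation gives output = -5*policy_rate + 27.
Linear in policy_rate, so extremes are at the endpoints: policy_rate = -3 gives output = 42; policy_rate = 5 gives output = 2.

2 to 42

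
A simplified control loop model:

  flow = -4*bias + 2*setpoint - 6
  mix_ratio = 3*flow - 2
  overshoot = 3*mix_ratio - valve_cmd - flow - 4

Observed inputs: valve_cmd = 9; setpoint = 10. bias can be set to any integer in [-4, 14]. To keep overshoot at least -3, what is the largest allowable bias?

Substituting into the flow equation gives flow = -4*bias + 14.
Substituting into the mix_ratio equation gives mix_ratio = -12*bias + 40.
Substituting into the overshoot equation gives overshoot = -32*bias + 93.
Require -32*bias + 93 ≥ -3, so bias ≤ 3.
The largest integer in [-4, 14] satisfying this is 3.

bias = 3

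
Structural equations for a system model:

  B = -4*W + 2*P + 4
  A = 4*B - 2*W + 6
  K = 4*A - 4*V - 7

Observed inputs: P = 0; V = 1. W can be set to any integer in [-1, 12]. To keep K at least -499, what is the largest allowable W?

W = 8

Substituting into the B equation gives B = -4*W + 4.
This gives A = -18*W + 22.
So K = -72*W + 77.
Require -72*W + 77 ≥ -499, so W ≤ 8.
The largest integer in [-1, 12] satisfying this is 8.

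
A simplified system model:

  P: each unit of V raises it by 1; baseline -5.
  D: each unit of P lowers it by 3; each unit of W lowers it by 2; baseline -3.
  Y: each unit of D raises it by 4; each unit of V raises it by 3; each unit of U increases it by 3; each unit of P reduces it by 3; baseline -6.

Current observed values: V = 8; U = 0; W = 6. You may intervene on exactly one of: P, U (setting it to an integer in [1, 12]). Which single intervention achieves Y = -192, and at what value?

Intervening on P: with other inputs at their observed values, Y = -15*P - 42. Solving for -192 gives P = 10, within [1, 12].
Intervening on U: Y = 3*U - 87. Reaching -192 requires U = -35, outside [1, 12].

set P = 10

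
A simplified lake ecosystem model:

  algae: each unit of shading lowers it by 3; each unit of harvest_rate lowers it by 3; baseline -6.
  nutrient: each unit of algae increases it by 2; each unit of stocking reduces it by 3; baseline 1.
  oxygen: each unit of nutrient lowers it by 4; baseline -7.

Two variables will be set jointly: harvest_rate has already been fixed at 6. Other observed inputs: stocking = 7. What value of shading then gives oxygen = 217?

shading = -2

With harvest_rate held at 6:
Substituting into the algae equation gives algae = -3*shading - 24.
So nutrient = -6*shading - 68.
Substituting into the oxygen equation gives oxygen = 24*shading + 265.
Solve 24*shading + 265 = 217: shading = (217 - 265) / 24 = -2.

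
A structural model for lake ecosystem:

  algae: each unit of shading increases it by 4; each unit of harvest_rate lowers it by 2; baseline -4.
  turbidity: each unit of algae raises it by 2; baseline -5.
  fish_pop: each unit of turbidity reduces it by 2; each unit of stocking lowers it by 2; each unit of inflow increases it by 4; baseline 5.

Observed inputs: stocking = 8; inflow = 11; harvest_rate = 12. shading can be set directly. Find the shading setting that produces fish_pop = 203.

Substituting into the algae equation gives algae = 4*shading - 28.
Substituting into the turbidity equation gives turbidity = 8*shading - 61.
This gives fish_pop = -16*shading + 155.
Solve -16*shading + 155 = 203: shading = (203 - 155) / -16 = -3.

shading = -3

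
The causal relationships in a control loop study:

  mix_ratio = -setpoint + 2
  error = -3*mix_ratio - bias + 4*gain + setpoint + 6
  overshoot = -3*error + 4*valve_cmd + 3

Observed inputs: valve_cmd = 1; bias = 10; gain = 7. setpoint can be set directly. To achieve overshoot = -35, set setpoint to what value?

setpoint = -1

Substituting into the error equation gives error = 4*setpoint + 18.
Substituting into the overshoot equation gives overshoot = -12*setpoint - 47.
Solve -12*setpoint - 47 = -35: setpoint = (-35 + 47) / -12 = -1.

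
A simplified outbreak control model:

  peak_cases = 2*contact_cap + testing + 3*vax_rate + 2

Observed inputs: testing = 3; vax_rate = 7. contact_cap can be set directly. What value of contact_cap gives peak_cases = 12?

Substituting into the peak_cases equation gives peak_cases = 2*contact_cap + 26.
Solve 2*contact_cap + 26 = 12: contact_cap = (12 - 26) / 2 = -7.

contact_cap = -7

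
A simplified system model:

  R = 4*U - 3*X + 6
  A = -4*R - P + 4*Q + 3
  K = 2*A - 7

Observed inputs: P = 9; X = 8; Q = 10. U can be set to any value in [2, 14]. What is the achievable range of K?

Substituting into the R equation gives R = 4*U - 18.
Substituting into the A equation gives A = -16*U + 106.
Substituting into the K equation gives K = -32*U + 205.
Linear in U, so extremes are at the endpoints: U = 2 gives K = 141; U = 14 gives K = -243.

-243 to 141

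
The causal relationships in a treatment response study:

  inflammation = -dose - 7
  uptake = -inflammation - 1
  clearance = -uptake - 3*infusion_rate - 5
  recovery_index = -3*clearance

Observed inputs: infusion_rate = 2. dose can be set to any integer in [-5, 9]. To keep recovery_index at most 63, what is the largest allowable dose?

dose = 4

Substituting into the uptake equation gives uptake = dose + 6.
clearance becomes -dose - 17.
recovery_index becomes 3*dose + 51.
Require 3*dose + 51 ≤ 63, so dose ≤ 4.
The largest integer in [-5, 9] satisfying this is 4.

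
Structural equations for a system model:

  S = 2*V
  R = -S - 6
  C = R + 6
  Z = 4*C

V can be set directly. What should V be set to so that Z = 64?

V = -8

Substituting into the R equation gives R = -2*V - 6.
This gives C = -2*V.
Substituting into the Z equation gives Z = -8*V.
Solve -8*V = 64: V = 64 / -8 = -8.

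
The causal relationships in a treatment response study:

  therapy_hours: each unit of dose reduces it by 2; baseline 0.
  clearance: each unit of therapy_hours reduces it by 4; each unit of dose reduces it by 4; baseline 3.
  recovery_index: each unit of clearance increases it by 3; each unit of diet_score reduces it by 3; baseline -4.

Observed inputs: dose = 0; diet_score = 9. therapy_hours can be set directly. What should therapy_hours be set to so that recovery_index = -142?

therapy_hours = 10

Intervening on therapy_hours fixes its value directly, overriding its dependence on dose.
Substituting into the clearance equation gives clearance = -4*therapy_hours + 3.
Substituting into the recovery_index equation gives recovery_index = -12*therapy_hours - 22.
Solve -12*therapy_hours - 22 = -142: therapy_hours = (-142 + 22) / -12 = 10.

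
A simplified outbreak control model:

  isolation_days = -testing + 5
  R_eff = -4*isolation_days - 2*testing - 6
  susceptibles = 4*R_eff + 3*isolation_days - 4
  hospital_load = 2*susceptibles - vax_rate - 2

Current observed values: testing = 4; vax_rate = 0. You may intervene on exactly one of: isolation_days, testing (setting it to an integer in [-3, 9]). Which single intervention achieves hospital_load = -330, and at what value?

Intervening on isolation_days: with other inputs at their observed values, hospital_load = -26*isolation_days - 122. Solving for -330 gives isolation_days = 8, within [-3, 9].
Intervening on testing: hospital_load = 10*testing - 188. Reaching -330 requires testing = -71/5, not an integer.

set isolation_days = 8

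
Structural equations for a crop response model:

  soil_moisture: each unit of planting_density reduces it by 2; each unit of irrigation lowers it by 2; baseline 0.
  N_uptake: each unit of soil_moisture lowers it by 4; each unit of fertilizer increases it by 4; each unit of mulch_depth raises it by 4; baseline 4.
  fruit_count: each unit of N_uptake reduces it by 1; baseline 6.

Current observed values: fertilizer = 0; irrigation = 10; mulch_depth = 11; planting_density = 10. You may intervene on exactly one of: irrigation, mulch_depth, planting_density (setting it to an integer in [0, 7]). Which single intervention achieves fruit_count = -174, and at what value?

Intervening on irrigation: fruit_count = -8*irrigation - 122. Reaching -174 requires irrigation = 13/2, not an integer.
Intervening on mulch_depth: with other inputs at their observed values, fruit_count = -4*mulch_depth - 158. Solving for -174 gives mulch_depth = 4, within [0, 7].
Intervening on planting_density: fruit_count = -8*planting_density - 122. Reaching -174 requires planting_density = 13/2, not an integer.

set mulch_depth = 4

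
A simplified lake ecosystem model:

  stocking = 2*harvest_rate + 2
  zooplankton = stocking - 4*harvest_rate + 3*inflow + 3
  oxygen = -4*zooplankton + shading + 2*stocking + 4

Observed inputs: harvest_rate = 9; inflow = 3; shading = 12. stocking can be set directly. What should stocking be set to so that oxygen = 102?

stocking = 5

Intervening on stocking fixes its value directly, overriding its dependence on harvest_rate.
Substituting into the zooplankton equation gives zooplankton = stocking - 24.
Substituting into the oxygen equation gives oxygen = -2*stocking + 112.
Solve -2*stocking + 112 = 102: stocking = (102 - 112) / -2 = 5.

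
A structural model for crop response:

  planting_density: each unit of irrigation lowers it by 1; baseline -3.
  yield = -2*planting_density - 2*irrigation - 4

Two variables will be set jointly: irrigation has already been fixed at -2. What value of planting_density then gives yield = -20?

With irrigation held at -2:
Intervening on planting_density fixes its value directly, overriding its dependence on irrigation.
Substituting into the yield equation gives yield = -2*planting_density.
Solve -2*planting_density = -20: planting_density = -20 / -2 = 10.

planting_density = 10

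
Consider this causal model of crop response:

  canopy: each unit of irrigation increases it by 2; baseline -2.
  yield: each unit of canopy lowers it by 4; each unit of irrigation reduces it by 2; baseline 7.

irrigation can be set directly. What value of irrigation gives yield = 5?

Substituting into the yield equation gives yield = -10*irrigation + 15.
Solve -10*irrigation + 15 = 5: irrigation = (5 - 15) / -10 = 1.

irrigation = 1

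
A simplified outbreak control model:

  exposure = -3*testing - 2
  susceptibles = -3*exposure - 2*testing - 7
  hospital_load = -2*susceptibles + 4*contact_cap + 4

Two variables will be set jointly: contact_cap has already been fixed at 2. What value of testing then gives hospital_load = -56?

testing = 5

With contact_cap held at 2:
Substituting into the susceptibles equation gives susceptibles = 7*testing - 1.
This gives hospital_load = -14*testing + 14.
Solve -14*testing + 14 = -56: testing = (-56 - 14) / -14 = 5.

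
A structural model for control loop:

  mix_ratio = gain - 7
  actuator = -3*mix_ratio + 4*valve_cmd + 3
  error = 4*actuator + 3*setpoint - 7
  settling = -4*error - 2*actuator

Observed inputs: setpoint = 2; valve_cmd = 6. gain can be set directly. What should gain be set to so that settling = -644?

gain = 4

Substituting into the actuator equation gives actuator = -3*gain + 48.
error becomes -12*gain + 191.
settling becomes 54*gain - 860.
Solve 54*gain - 860 = -644: gain = (-644 + 860) / 54 = 4.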